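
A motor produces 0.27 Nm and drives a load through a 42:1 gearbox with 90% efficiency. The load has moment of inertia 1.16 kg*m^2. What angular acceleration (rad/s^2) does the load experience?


tau_out = tau_motor * N * eta
= 0.27 * 42 * 0.9 = 10.206 Nm
alpha = tau_out / I = 10.206 / 1.16
= 8.7983 rad/s^2


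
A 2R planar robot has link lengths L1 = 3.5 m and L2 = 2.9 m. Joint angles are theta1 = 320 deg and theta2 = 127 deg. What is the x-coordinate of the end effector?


Convert angles to radians: theta1 = 5.5851, theta2 = 2.2166
x = L1*cos(theta1) + L2*cos(theta1+theta2)
x = 2.6812 + 0.1518
x = 2.8329


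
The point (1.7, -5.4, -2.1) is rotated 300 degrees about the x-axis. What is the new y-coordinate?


Rotation about x-axis: y' = y*cos(theta) - z*sin(theta)
= -5.4 * 0.5 - -2.1 * -0.866
= -4.5187


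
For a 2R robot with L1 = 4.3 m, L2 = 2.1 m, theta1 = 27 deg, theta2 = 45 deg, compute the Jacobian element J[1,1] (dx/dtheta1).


J[1,1] = -L1*sin(t1) - L2*sin(t1+t2)
= -4.3*sin(27) - 2.1*sin(72)
= -3.9494


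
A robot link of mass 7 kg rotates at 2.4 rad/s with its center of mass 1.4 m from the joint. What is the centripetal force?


F = m * omega^2 * r
= 7 * 2.4^2 * 1.4
= 7 * 5.76 * 1.4
= 56.448 N


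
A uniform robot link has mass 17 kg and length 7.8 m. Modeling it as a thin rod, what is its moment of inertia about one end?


I = (1/3) * m * L^2
= (1/3) * 17 * 7.8^2
= 0.333333 * 17 * 60.84
= 344.76 kg*m^2


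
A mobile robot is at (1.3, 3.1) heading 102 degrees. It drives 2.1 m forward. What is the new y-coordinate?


y_new = y0 + d*sin(theta)
= 3.1 + 2.1*sin(102)
= 3.1 + 2.0541
= 5.1541


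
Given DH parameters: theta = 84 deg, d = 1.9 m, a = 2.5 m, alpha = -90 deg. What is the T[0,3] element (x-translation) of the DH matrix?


T[0,3] = a * cos(theta)
= 2.5 * cos(84 deg)
= 2.5 * 0.1045
= 0.2613


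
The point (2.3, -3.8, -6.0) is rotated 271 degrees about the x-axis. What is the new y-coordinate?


Rotation about x-axis: y' = y*cos(theta) - z*sin(theta)
= -3.8 * 0.0175 - -6.0 * -0.9998
= -6.0654


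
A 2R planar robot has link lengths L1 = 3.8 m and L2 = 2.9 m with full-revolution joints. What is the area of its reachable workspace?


r_max = L1 + L2 = 6.7 m
r_min = |L1 - L2| = 0.9 m
Area = pi*(r_max^2 - r_min^2)
= pi*(44.89 - 0.81)
= pi * 44.08
= 138.4814 m^2


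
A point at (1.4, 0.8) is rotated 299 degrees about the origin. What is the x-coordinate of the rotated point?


x' = x*cos(theta) - y*sin(theta)
cos(299 deg) = 0.4848, sin(299 deg) = -0.8746
x' = 1.4 * 0.4848 - 0.8 * -0.8746
= 0.6787 - -0.6997
= 1.3784


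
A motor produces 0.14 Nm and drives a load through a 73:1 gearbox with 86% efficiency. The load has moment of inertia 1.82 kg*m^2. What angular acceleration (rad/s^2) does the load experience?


tau_out = tau_motor * N * eta
= 0.14 * 73 * 0.86 = 8.7892 Nm
alpha = tau_out / I = 8.7892 / 1.82
= 4.8292 rad/s^2


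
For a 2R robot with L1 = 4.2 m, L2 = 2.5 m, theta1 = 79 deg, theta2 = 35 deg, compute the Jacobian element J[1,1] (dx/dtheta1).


J[1,1] = -L1*sin(t1) - L2*sin(t1+t2)
= -4.2*sin(79) - 2.5*sin(114)
= -6.4067


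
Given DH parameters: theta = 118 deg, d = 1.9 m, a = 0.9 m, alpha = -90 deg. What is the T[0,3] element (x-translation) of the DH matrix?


T[0,3] = a * cos(theta)
= 0.9 * cos(118 deg)
= 0.9 * -0.4695
= -0.4225


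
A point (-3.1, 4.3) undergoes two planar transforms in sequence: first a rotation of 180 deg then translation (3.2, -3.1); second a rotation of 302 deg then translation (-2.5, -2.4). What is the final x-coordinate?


After transform 1:
x1 = cos(180)*-3.1 - sin(180)*4.3 + 3.2 = 6.3
y1 = sin(180)*-3.1 + cos(180)*4.3 + -3.1 = -7.4
After transform 2:
x2 = cos(302)*6.3 - sin(302)*-7.4 + -2.5
= -5.4371


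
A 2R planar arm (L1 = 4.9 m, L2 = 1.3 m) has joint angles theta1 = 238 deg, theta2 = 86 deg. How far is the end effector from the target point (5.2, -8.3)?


End effector via forward kinematics:
x = L1*cos(t1) + L2*cos(t1+t2) = -1.5449
y = L1*sin(t1) + L2*sin(t1+t2) = -4.9196
Distance to target:
d = sqrt((5.2 - -1.5449)^2 + (-8.3 - -4.9196)^2)
= sqrt(45.4934 + 11.4274)
= 7.5446 m


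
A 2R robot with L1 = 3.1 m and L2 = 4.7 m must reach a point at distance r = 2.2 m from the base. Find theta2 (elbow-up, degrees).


cos(theta2) = (r^2 - L1^2 - L2^2) / (2*L1*L2)
cos(theta2) = (4.84 - 9.61 - 22.09) / 29.14
cos(theta2) = -0.921757
theta2 = 157.1843 degrees


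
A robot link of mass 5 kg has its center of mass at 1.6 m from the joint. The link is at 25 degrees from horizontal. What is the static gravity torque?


tau = m*g*L*cos(angle)
= 5 * 9.81 * 1.6 * cos(25 deg)
= 5 * 9.81 * 1.6 * 0.9063
= 71.127 Nm


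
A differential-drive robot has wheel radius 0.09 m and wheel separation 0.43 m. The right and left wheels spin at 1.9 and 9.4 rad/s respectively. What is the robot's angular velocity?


vR = r*wR = 0.09*1.9 = 0.171 m/s
vL = r*wL = 0.09*9.4 = 0.846 m/s
v = (vR+vL)/2 = 0.5085 m/s
omega = (vR-vL)/L = -1.5698 rad/s
angular velocity = -1.5698 rad/s


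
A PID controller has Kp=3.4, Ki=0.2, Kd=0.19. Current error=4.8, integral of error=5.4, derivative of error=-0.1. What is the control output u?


u = Kp*e + Ki*int(e) + Kd*de/dt
= 3.4*4.8 + 0.2*5.4 + 0.19*(-0.1)
= 16.32 + 1.08 + -0.019
= 17.381


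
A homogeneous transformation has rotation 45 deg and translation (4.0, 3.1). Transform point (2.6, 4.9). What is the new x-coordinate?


x' = cos(theta)*px - sin(theta)*py + tx
= 0.7071*2.6 - 0.7071*4.9 + 4.0
= 2.3737


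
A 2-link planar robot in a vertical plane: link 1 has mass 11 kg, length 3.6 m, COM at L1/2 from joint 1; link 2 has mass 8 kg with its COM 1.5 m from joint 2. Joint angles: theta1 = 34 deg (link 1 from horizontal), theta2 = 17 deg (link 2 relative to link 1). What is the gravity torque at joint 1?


Horizontal distance from joint 1 to link-1 COM:
  x_c1 = (L1/2)*cos(t1) = 1.8 * 0.829 = 1.4923 m
Horizontal distance from joint 1 to link-2 COM:
  x_c2 = L1*cos(t1) + Lc2*cos(t1+t2)
       = 3.6*0.829 + 1.5*0.6293 = 3.9285 m
tau1 = m1*g*x_c1 + m2*g*x_c2
     = 11*9.81*1.4923 + 8*9.81*3.9285
     = 161.0306 + 308.3099
     = 469.3405 Nm


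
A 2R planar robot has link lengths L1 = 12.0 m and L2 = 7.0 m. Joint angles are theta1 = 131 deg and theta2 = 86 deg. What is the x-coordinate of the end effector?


Convert angles to radians: theta1 = 2.2864, theta2 = 1.501
x = L1*cos(theta1) + L2*cos(theta1+theta2)
x = -7.8727 + -5.5904
x = -13.4632


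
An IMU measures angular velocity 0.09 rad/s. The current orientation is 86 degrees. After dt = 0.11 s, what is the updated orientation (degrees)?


delta_theta = w * dt = 0.09 * 0.11 = 0.0099 rad
= 0.5672 deg
theta_new = 86 + 0.5672 = 86.5672 deg


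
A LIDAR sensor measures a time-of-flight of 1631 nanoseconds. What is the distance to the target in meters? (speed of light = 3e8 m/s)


tof = 1631 ns = 1.631e-06 s
dist = c * tof / 2
= 3e8 * 1.631e-06 / 2
= 244.65 m


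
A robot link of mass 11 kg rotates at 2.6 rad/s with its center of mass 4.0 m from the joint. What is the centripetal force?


F = m * omega^2 * r
= 11 * 2.6^2 * 4.0
= 11 * 6.76 * 4.0
= 297.44 N


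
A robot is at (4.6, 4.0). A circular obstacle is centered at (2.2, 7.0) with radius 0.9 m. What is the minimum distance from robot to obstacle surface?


center_dist = sqrt((4.6-2.2)^2 + (4.0-7.0)^2)
= sqrt(5.76 + 9.0)
= 3.8419
min_dist = center_dist - radius = 3.8419 - 0.9 = 2.9419 m


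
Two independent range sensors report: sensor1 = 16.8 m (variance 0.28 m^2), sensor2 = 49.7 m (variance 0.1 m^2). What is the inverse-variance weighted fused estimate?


w1 = (1/var1) / (1/var1 + 1/var2)
   = 3.5714 / (3.5714 + 10.0) = 0.2632
w2 = 1 - w1 = 0.7368
fused = w1*s1 + w2*s2 = 4.4211 + 36.6211
= 41.0421 m


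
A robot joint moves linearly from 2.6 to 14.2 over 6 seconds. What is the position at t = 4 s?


s = t/T = 4/6 = 0.6667
p(t) = p0 + (pf-p0)*s
= 2.6 + (14.2 - 2.6) * 0.6667
= 10.3333


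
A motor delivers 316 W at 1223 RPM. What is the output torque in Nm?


omega = 1223 * 2*pi/60 = 128.0723 rad/s
tau = P / omega = 316 / 128.0723
= 2.4674 Nm


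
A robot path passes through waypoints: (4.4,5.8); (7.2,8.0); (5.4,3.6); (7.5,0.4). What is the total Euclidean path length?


Segment lengths:
  seg1 = sqrt((2.8)^2 + (2.2)^2) = 3.5609
  seg2 = sqrt((-1.8)^2 + (-4.4)^2) = 4.7539
  seg3 = sqrt((2.1)^2 + (-3.2)^2) = 3.8275
Total = 12.1424


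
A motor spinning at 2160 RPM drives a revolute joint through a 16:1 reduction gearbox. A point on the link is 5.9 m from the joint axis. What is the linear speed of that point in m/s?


omega_motor = 2160 * 2*pi/60 = 226.1947 rad/s
omega_joint = omega_motor / 16 = 14.1372 rad/s
v = omega_joint * r = 14.1372 * 5.9
= 83.4093 m/s


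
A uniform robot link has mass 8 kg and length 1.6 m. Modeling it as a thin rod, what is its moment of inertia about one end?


I = (1/3) * m * L^2
= (1/3) * 8 * 1.6^2
= 0.333333 * 8 * 2.56
= 6.8267 kg*m^2


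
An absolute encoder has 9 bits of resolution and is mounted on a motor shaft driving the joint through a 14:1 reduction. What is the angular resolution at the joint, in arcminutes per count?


counts = 2^9 = 512
effective counts at joint = 512 * 14 = 7168
resolution = 360*60 / 7168
= 3.0134 arcmin/count


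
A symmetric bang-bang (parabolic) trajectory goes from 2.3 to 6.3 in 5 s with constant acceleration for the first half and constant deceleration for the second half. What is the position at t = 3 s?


Symmetric rest-to-rest: each phase covers (pf-p0)/2 in time T/2. 0.5*a*(T/2)^2 = (pf-p0)/2 => a = 4*(pf-p0)/T^2
a = 4*(6.3-2.3)/5^2 = 0.64
t = 3 is in the deceleration phase (t > T/2).
p = pf - 0.5*a*(T-t)^2 = 6.3 - 0.5*0.64*2^2
= 5.02


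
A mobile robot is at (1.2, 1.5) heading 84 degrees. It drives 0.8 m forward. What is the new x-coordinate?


x_new = x0 + d*cos(theta)
= 1.2 + 0.8*cos(84)
= 1.2 + 0.0836
= 1.2836


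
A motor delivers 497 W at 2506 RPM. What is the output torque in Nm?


omega = 2506 * 2*pi/60 = 262.4277 rad/s
tau = P / omega = 497 / 262.4277
= 1.8939 Nm


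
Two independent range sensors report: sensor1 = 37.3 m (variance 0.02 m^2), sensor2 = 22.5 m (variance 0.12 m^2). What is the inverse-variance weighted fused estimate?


w1 = (1/var1) / (1/var1 + 1/var2)
   = 50.0 / (50.0 + 8.3333) = 0.8571
w2 = 1 - w1 = 0.1429
fused = w1*s1 + w2*s2 = 31.9714 + 3.2143
= 35.1857 m


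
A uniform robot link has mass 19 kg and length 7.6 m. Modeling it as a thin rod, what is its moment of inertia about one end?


I = (1/3) * m * L^2
= (1/3) * 19 * 7.6^2
= 0.333333 * 19 * 57.76
= 365.8133 kg*m^2


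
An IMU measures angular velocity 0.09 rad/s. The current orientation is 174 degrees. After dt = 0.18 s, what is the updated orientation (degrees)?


delta_theta = w * dt = 0.09 * 0.18 = 0.0162 rad
= 0.9282 deg
theta_new = 174 + 0.9282 = 174.9282 deg


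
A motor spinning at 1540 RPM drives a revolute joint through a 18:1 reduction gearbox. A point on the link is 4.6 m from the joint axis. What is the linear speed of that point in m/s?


omega_motor = 1540 * 2*pi/60 = 161.2684 rad/s
omega_joint = omega_motor / 18 = 8.9594 rad/s
v = omega_joint * r = 8.9594 * 4.6
= 41.213 m/s


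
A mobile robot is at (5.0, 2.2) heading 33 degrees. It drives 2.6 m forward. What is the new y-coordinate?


y_new = y0 + d*sin(theta)
= 2.2 + 2.6*sin(33)
= 2.2 + 1.4161
= 3.6161


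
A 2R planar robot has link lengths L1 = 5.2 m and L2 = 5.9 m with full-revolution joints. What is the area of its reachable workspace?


r_max = L1 + L2 = 11.1 m
r_min = |L1 - L2| = 0.7 m
Area = pi*(r_max^2 - r_min^2)
= pi*(123.21 - 0.49)
= pi * 122.72
= 385.5363 m^2


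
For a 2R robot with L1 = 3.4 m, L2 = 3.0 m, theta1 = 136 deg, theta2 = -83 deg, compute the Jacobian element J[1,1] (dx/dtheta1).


J[1,1] = -L1*sin(t1) - L2*sin(t1+t2)
= -3.4*sin(136) - 3.0*sin(53)
= -4.7577


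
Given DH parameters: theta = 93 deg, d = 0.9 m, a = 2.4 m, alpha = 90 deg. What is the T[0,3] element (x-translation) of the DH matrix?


T[0,3] = a * cos(theta)
= 2.4 * cos(93 deg)
= 2.4 * -0.0523
= -0.1256


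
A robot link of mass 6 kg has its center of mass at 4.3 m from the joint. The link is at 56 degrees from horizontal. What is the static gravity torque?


tau = m*g*L*cos(angle)
= 6 * 9.81 * 4.3 * cos(56 deg)
= 6 * 9.81 * 4.3 * 0.5592
= 141.5306 Nm


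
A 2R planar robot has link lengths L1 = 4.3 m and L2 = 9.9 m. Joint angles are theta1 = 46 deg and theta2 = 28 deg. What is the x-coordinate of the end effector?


Convert angles to radians: theta1 = 0.8029, theta2 = 0.4887
x = L1*cos(theta1) + L2*cos(theta1+theta2)
x = 2.987 + 2.7288
x = 5.7158


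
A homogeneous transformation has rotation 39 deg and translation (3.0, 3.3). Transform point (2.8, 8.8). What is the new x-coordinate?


x' = cos(theta)*px - sin(theta)*py + tx
= 0.7771*2.8 - 0.6293*8.8 + 3.0
= -0.362


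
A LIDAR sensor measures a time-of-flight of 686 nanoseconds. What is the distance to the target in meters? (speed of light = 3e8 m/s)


tof = 686 ns = 6.86e-07 s
dist = c * tof / 2
= 3e8 * 6.86e-07 / 2
= 102.9 m


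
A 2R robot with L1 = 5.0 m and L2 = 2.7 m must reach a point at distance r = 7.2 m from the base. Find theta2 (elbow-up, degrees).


cos(theta2) = (r^2 - L1^2 - L2^2) / (2*L1*L2)
cos(theta2) = (51.84 - 25.0 - 7.29) / 27.0
cos(theta2) = 0.724074
theta2 = 43.6081 degrees


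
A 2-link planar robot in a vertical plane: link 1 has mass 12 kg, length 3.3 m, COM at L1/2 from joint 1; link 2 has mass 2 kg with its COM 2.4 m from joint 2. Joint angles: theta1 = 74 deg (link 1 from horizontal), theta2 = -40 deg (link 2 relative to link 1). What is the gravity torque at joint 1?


Horizontal distance from joint 1 to link-1 COM:
  x_c1 = (L1/2)*cos(t1) = 1.65 * 0.2756 = 0.4548 m
Horizontal distance from joint 1 to link-2 COM:
  x_c2 = L1*cos(t1) + Lc2*cos(t1+t2)
       = 3.3*0.2756 + 2.4*0.829 = 2.8993 m
tau1 = m1*g*x_c1 + m2*g*x_c2
     = 12*9.81*0.4548 + 2*9.81*2.8993
     = 53.5392 + 56.8841
     = 110.4234 Nm


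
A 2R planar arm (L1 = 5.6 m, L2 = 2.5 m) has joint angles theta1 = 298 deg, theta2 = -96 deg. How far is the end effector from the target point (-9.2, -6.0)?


End effector via forward kinematics:
x = L1*cos(t1) + L2*cos(t1+t2) = 0.3111
y = L1*sin(t1) + L2*sin(t1+t2) = -5.881
Distance to target:
d = sqrt((-9.2 - 0.3111)^2 + (-6.0 - -5.881)^2)
= sqrt(90.4607 + 0.0142)
= 9.5118 m


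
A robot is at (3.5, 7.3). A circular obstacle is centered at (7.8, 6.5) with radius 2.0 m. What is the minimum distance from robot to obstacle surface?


center_dist = sqrt((3.5-7.8)^2 + (7.3-6.5)^2)
= sqrt(18.49 + 0.64)
= 4.3738
min_dist = center_dist - radius = 4.3738 - 2.0 = 2.3738 m


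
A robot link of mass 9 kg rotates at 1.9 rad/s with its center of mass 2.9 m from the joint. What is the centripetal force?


F = m * omega^2 * r
= 9 * 1.9^2 * 2.9
= 9 * 3.61 * 2.9
= 94.221 N


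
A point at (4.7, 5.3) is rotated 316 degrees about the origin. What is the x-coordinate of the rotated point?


x' = x*cos(theta) - y*sin(theta)
cos(316 deg) = 0.7193, sin(316 deg) = -0.6947
x' = 4.7 * 0.7193 - 5.3 * -0.6947
= 3.3809 - -3.6817
= 7.0626


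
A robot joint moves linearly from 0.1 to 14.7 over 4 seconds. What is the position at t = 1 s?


s = t/T = 1/4 = 0.25
p(t) = p0 + (pf-p0)*s
= 0.1 + (14.7 - 0.1) * 0.25
= 3.75


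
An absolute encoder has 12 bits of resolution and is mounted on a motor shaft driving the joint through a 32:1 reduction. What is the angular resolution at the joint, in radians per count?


counts = 2^12 = 4096
effective counts at joint = 4096 * 32 = 131072
resolution = 2*pi / 131072
= 4.7937e-05 rad/count


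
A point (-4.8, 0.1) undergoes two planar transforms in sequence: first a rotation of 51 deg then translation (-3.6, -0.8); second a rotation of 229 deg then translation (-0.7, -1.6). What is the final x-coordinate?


After transform 1:
x1 = cos(51)*-4.8 - sin(51)*0.1 + -3.6 = -6.6985
y1 = sin(51)*-4.8 + cos(51)*0.1 + -0.8 = -4.4674
After transform 2:
x2 = cos(229)*-6.6985 - sin(229)*-4.4674 + -0.7
= 0.323


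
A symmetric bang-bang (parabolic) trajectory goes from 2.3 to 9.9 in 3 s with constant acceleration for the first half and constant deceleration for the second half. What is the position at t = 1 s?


Symmetric rest-to-rest: each phase covers (pf-p0)/2 in time T/2. 0.5*a*(T/2)^2 = (pf-p0)/2 => a = 4*(pf-p0)/T^2
a = 4*(9.9-2.3)/3^2 = 3.3778
t = 1 is in the acceleration phase (t <= T/2).
p = p0 + 0.5*a*t^2 = 2.3 + 0.5*3.3778*1^2
= 3.9889


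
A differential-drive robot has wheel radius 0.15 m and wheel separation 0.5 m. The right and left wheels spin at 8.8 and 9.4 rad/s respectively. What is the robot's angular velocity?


vR = r*wR = 0.15*8.8 = 1.32 m/s
vL = r*wL = 0.15*9.4 = 1.41 m/s
v = (vR+vL)/2 = 1.365 m/s
omega = (vR-vL)/L = -0.18 rad/s
angular velocity = -0.18 rad/s


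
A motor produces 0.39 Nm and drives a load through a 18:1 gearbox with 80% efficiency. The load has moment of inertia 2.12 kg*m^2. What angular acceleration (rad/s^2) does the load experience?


tau_out = tau_motor * N * eta
= 0.39 * 18 * 0.8 = 5.616 Nm
alpha = tau_out / I = 5.616 / 2.12
= 2.6491 rad/s^2


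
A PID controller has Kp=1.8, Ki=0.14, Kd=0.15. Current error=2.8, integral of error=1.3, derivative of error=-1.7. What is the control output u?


u = Kp*e + Ki*int(e) + Kd*de/dt
= 1.8*2.8 + 0.14*1.3 + 0.15*(-1.7)
= 5.04 + 0.182 + -0.255
= 4.967


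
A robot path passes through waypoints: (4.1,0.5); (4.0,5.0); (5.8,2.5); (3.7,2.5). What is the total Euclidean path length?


Segment lengths:
  seg1 = sqrt((-0.1)^2 + (4.5)^2) = 4.5011
  seg2 = sqrt((1.8)^2 + (-2.5)^2) = 3.0806
  seg3 = sqrt((-2.1)^2 + (0.0)^2) = 2.1
Total = 9.6817


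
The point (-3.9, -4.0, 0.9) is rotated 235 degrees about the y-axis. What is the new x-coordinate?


Rotation about y-axis: x' = x*cos(theta) + z*sin(theta)
= -3.9 * -0.5736 + 0.9 * -0.8192
= 1.4997


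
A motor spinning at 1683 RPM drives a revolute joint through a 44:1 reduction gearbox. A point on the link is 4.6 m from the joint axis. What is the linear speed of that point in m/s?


omega_motor = 1683 * 2*pi/60 = 176.2433 rad/s
omega_joint = omega_motor / 44 = 4.0055 rad/s
v = omega_joint * r = 4.0055 * 4.6
= 18.4254 m/s


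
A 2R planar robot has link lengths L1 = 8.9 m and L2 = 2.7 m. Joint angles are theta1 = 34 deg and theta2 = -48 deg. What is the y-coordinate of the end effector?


Convert angles to radians: theta1 = 0.5934, theta2 = -0.8378
y = L1*sin(theta1) + L2*sin(theta1+theta2)
y = 4.9768 + -0.6532
y = 4.3236


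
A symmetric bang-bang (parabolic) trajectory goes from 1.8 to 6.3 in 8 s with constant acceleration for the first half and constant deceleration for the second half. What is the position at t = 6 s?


Symmetric rest-to-rest: each phase covers (pf-p0)/2 in time T/2. 0.5*a*(T/2)^2 = (pf-p0)/2 => a = 4*(pf-p0)/T^2
a = 4*(6.3-1.8)/8^2 = 0.2812
t = 6 is in the deceleration phase (t > T/2).
p = pf - 0.5*a*(T-t)^2 = 6.3 - 0.5*0.2812*2^2
= 5.7375


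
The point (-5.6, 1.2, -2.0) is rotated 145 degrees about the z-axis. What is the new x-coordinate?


Rotation about z-axis: x' = x*cos(theta) - y*sin(theta)
= -5.6 * -0.8192 - 1.2 * 0.5736
= 3.899


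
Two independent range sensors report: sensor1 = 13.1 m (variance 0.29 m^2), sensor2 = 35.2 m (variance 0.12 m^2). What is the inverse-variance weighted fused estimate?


w1 = (1/var1) / (1/var1 + 1/var2)
   = 3.4483 / (3.4483 + 8.3333) = 0.2927
w2 = 1 - w1 = 0.7073
fused = w1*s1 + w2*s2 = 3.8341 + 24.8976
= 28.7317 m


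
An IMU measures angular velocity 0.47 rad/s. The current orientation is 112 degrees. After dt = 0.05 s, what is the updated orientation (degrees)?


delta_theta = w * dt = 0.47 * 0.05 = 0.0235 rad
= 1.3465 deg
theta_new = 112 + 1.3465 = 113.3465 deg


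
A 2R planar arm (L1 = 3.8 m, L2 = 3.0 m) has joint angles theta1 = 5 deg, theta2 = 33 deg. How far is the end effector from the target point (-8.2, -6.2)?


End effector via forward kinematics:
x = L1*cos(t1) + L2*cos(t1+t2) = 6.1496
y = L1*sin(t1) + L2*sin(t1+t2) = 2.1782
Distance to target:
d = sqrt((-8.2 - 6.1496)^2 + (-6.2 - 2.1782)^2)
= sqrt(205.9102 + 70.1938)
= 16.6164 m


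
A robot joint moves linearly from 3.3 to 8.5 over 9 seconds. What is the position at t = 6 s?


s = t/T = 6/9 = 0.6667
p(t) = p0 + (pf-p0)*s
= 3.3 + (8.5 - 3.3) * 0.6667
= 6.7667


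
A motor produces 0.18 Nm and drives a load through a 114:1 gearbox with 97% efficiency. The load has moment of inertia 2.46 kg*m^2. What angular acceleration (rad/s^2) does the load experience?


tau_out = tau_motor * N * eta
= 0.18 * 114 * 0.97 = 19.9044 Nm
alpha = tau_out / I = 19.9044 / 2.46
= 8.0912 rad/s^2


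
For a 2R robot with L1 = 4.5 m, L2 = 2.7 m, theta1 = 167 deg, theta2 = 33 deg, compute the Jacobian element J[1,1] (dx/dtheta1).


J[1,1] = -L1*sin(t1) - L2*sin(t1+t2)
= -4.5*sin(167) - 2.7*sin(200)
= -0.0888


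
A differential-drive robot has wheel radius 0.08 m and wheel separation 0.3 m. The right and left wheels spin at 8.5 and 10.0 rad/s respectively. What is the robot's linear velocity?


vR = r*wR = 0.08*8.5 = 0.68 m/s
vL = r*wL = 0.08*10.0 = 0.8 m/s
v = (vR+vL)/2 = 0.74 m/s
omega = (vR-vL)/L = -0.4 rad/s
linear velocity = 0.74 m/s


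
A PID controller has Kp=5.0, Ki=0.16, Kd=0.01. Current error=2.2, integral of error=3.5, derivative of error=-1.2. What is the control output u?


u = Kp*e + Ki*int(e) + Kd*de/dt
= 5.0*2.2 + 0.16*3.5 + 0.01*(-1.2)
= 11.0 + 0.56 + -0.012
= 11.548


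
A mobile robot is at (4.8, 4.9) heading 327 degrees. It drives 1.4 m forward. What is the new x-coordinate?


x_new = x0 + d*cos(theta)
= 4.8 + 1.4*cos(327)
= 4.8 + 1.1741
= 5.9741


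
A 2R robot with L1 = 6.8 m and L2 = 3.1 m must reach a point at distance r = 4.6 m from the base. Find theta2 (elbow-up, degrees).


cos(theta2) = (r^2 - L1^2 - L2^2) / (2*L1*L2)
cos(theta2) = (21.16 - 46.24 - 9.61) / 42.16
cos(theta2) = -0.822818
theta2 = 145.3679 degrees


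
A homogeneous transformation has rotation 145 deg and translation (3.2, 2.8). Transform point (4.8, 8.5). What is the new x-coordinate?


x' = cos(theta)*px - sin(theta)*py + tx
= -0.8192*4.8 - 0.5736*8.5 + 3.2
= -5.6073


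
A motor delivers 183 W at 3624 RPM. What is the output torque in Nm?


omega = 3624 * 2*pi/60 = 379.5044 rad/s
tau = P / omega = 183 / 379.5044
= 0.4822 Nm


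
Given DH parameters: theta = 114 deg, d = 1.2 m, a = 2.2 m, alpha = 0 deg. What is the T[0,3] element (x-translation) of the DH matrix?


T[0,3] = a * cos(theta)
= 2.2 * cos(114 deg)
= 2.2 * -0.4067
= -0.8948


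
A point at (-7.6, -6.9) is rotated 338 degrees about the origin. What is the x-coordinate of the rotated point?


x' = x*cos(theta) - y*sin(theta)
cos(338 deg) = 0.9272, sin(338 deg) = -0.3746
x' = -7.6 * 0.9272 - -6.9 * -0.3746
= -7.0466 - 2.5848
= -9.6314


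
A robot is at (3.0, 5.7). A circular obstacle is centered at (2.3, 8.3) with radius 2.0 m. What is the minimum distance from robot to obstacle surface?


center_dist = sqrt((3.0-2.3)^2 + (5.7-8.3)^2)
= sqrt(0.49 + 6.76)
= 2.6926
min_dist = center_dist - radius = 2.6926 - 2.0 = 0.6926 m


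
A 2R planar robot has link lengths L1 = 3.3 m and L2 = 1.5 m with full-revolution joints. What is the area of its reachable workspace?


r_max = L1 + L2 = 4.8 m
r_min = |L1 - L2| = 1.8 m
Area = pi*(r_max^2 - r_min^2)
= pi*(23.04 - 3.24)
= pi * 19.8
= 62.2035 m^2


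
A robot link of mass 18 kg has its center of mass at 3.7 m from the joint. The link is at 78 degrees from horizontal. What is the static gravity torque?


tau = m*g*L*cos(angle)
= 18 * 9.81 * 3.7 * cos(78 deg)
= 18 * 9.81 * 3.7 * 0.2079
= 135.8383 Nm


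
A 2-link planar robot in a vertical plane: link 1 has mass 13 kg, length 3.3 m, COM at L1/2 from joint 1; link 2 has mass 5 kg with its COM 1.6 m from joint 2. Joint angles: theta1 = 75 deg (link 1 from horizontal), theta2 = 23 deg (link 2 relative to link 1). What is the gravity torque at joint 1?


Horizontal distance from joint 1 to link-1 COM:
  x_c1 = (L1/2)*cos(t1) = 1.65 * 0.2588 = 0.4271 m
Horizontal distance from joint 1 to link-2 COM:
  x_c2 = L1*cos(t1) + Lc2*cos(t1+t2)
       = 3.3*0.2588 + 1.6*-0.1392 = 0.6314 m
tau1 = m1*g*x_c1 + m2*g*x_c2
     = 13*9.81*0.4271 + 5*9.81*0.6314
     = 54.4619 + 30.9714
     = 85.4333 Nm


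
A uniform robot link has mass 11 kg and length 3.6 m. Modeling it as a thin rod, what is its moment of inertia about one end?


I = (1/3) * m * L^2
= (1/3) * 11 * 3.6^2
= 0.333333 * 11 * 12.96
= 47.52 kg*m^2


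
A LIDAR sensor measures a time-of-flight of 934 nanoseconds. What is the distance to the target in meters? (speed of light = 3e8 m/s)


tof = 934 ns = 9.34e-07 s
dist = c * tof / 2
= 3e8 * 9.34e-07 / 2
= 140.1 m


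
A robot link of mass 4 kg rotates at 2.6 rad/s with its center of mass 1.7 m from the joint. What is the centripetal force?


F = m * omega^2 * r
= 4 * 2.6^2 * 1.7
= 4 * 6.76 * 1.7
= 45.968 N


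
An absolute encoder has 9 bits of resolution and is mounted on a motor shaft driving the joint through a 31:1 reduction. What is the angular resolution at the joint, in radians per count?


counts = 2^9 = 512
effective counts at joint = 512 * 31 = 15872
resolution = 2*pi / 15872
= 3.9587e-04 rad/count


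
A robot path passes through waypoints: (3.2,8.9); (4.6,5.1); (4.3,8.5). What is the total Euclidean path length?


Segment lengths:
  seg1 = sqrt((1.4)^2 + (-3.8)^2) = 4.0497
  seg2 = sqrt((-0.3)^2 + (3.4)^2) = 3.4132
Total = 7.4629


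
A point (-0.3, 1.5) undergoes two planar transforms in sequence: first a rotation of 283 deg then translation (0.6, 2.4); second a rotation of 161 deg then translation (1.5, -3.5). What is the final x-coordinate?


After transform 1:
x1 = cos(283)*-0.3 - sin(283)*1.5 + 0.6 = 1.9941
y1 = sin(283)*-0.3 + cos(283)*1.5 + 2.4 = 3.0297
After transform 2:
x2 = cos(161)*1.9941 - sin(161)*3.0297 + 1.5
= -1.3718


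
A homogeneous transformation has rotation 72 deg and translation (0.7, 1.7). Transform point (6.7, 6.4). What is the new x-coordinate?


x' = cos(theta)*px - sin(theta)*py + tx
= 0.309*6.7 - 0.9511*6.4 + 0.7
= -3.3163


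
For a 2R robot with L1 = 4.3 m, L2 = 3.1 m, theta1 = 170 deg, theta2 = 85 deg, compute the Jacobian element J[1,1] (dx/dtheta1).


J[1,1] = -L1*sin(t1) - L2*sin(t1+t2)
= -4.3*sin(170) - 3.1*sin(255)
= 2.2477


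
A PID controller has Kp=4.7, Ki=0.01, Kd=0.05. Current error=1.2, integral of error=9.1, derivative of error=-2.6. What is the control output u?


u = Kp*e + Ki*int(e) + Kd*de/dt
= 4.7*1.2 + 0.01*9.1 + 0.05*(-2.6)
= 5.64 + 0.091 + -0.13
= 5.601


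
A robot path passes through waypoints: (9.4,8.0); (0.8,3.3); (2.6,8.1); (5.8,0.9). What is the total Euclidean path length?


Segment lengths:
  seg1 = sqrt((-8.6)^2 + (-4.7)^2) = 9.8005
  seg2 = sqrt((1.8)^2 + (4.8)^2) = 5.1264
  seg3 = sqrt((3.2)^2 + (-7.2)^2) = 7.8791
Total = 22.806


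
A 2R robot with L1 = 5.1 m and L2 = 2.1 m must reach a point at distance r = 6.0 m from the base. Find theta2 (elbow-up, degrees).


cos(theta2) = (r^2 - L1^2 - L2^2) / (2*L1*L2)
cos(theta2) = (36.0 - 26.01 - 4.41) / 21.42
cos(theta2) = 0.260504
theta2 = 74.9 degrees


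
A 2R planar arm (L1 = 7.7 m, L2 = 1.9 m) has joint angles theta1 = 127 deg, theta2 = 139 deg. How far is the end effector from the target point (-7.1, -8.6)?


End effector via forward kinematics:
x = L1*cos(t1) + L2*cos(t1+t2) = -4.7665
y = L1*sin(t1) + L2*sin(t1+t2) = 4.2541
Distance to target:
d = sqrt((-7.1 - -4.7665)^2 + (-8.6 - 4.2541)^2)
= sqrt(5.4452 + 165.2284)
= 13.0642 m


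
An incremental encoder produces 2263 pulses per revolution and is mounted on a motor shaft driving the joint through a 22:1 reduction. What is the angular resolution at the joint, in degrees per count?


counts per rev = 2263
effective counts at joint = 2263 * 22 = 49786
resolution = 360 / 49786
= 0.0072 deg/count


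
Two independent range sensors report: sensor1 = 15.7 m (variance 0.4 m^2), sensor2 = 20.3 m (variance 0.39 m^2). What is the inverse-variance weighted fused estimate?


w1 = (1/var1) / (1/var1 + 1/var2)
   = 2.5 / (2.5 + 2.5641) = 0.4937
w2 = 1 - w1 = 0.5063
fused = w1*s1 + w2*s2 = 7.7506 + 10.2785
= 18.0291 m


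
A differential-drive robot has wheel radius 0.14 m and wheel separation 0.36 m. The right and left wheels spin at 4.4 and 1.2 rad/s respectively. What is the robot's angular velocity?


vR = r*wR = 0.14*4.4 = 0.616 m/s
vL = r*wL = 0.14*1.2 = 0.168 m/s
v = (vR+vL)/2 = 0.392 m/s
omega = (vR-vL)/L = 1.2444 rad/s
angular velocity = 1.2444 rad/s


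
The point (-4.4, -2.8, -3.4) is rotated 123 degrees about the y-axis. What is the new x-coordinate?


Rotation about y-axis: x' = x*cos(theta) + z*sin(theta)
= -4.4 * -0.5446 + -3.4 * 0.8387
= -0.4551


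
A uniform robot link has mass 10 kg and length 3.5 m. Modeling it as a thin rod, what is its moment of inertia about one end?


I = (1/3) * m * L^2
= (1/3) * 10 * 3.5^2
= 0.333333 * 10 * 12.25
= 40.8333 kg*m^2


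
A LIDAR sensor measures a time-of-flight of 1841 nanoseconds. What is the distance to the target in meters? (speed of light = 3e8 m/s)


tof = 1841 ns = 1.841e-06 s
dist = c * tof / 2
= 3e8 * 1.841e-06 / 2
= 276.15 m


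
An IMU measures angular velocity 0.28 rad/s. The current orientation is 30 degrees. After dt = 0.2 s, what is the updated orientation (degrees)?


delta_theta = w * dt = 0.28 * 0.2 = 0.056 rad
= 3.2086 deg
theta_new = 30 + 3.2086 = 33.2086 deg


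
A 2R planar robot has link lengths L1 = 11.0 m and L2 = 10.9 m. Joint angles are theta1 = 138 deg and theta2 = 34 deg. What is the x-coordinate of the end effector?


Convert angles to radians: theta1 = 2.4086, theta2 = 0.5934
x = L1*cos(theta1) + L2*cos(theta1+theta2)
x = -8.1746 + -10.7939
x = -18.9685


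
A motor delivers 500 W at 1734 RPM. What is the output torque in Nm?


omega = 1734 * 2*pi/60 = 181.5841 rad/s
tau = P / omega = 500 / 181.5841
= 2.7535 Nm


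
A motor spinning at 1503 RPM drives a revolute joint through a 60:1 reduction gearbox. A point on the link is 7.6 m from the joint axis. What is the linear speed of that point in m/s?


omega_motor = 1503 * 2*pi/60 = 157.3938 rad/s
omega_joint = omega_motor / 60 = 2.6232 rad/s
v = omega_joint * r = 2.6232 * 7.6
= 19.9365 m/s


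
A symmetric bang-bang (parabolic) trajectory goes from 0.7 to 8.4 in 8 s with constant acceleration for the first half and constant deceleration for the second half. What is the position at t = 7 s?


Symmetric rest-to-rest: each phase covers (pf-p0)/2 in time T/2. 0.5*a*(T/2)^2 = (pf-p0)/2 => a = 4*(pf-p0)/T^2
a = 4*(8.4-0.7)/8^2 = 0.4813
t = 7 is in the deceleration phase (t > T/2).
p = pf - 0.5*a*(T-t)^2 = 8.4 - 0.5*0.4813*1^2
= 8.1594


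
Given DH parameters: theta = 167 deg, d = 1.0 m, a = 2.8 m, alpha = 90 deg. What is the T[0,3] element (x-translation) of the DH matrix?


T[0,3] = a * cos(theta)
= 2.8 * cos(167 deg)
= 2.8 * -0.9744
= -2.7282


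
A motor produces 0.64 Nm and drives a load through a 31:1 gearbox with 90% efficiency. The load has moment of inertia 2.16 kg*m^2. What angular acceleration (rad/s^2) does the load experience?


tau_out = tau_motor * N * eta
= 0.64 * 31 * 0.9 = 17.856 Nm
alpha = tau_out / I = 17.856 / 2.16
= 8.2667 rad/s^2


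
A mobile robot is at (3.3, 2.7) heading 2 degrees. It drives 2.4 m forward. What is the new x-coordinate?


x_new = x0 + d*cos(theta)
= 3.3 + 2.4*cos(2)
= 3.3 + 2.3985
= 5.6985


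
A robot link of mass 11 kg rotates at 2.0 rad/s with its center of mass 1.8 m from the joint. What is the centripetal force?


F = m * omega^2 * r
= 11 * 2.0^2 * 1.8
= 11 * 4.0 * 1.8
= 79.2 N


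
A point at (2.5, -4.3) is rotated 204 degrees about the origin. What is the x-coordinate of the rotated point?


x' = x*cos(theta) - y*sin(theta)
cos(204 deg) = -0.9135, sin(204 deg) = -0.4067
x' = 2.5 * -0.9135 - -4.3 * -0.4067
= -2.2839 - 1.749
= -4.0328


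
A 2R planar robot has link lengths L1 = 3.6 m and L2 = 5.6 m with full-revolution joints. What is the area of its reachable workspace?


r_max = L1 + L2 = 9.2 m
r_min = |L1 - L2| = 2.0 m
Area = pi*(r_max^2 - r_min^2)
= pi*(84.64 - 4.0)
= pi * 80.64
= 253.338 m^2


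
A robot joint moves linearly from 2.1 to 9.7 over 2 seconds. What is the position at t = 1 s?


s = t/T = 1/2 = 0.5
p(t) = p0 + (pf-p0)*s
= 2.1 + (9.7 - 2.1) * 0.5
= 5.9


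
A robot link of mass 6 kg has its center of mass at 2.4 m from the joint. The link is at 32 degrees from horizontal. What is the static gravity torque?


tau = m*g*L*cos(angle)
= 6 * 9.81 * 2.4 * cos(32 deg)
= 6 * 9.81 * 2.4 * 0.848
= 119.7987 Nm


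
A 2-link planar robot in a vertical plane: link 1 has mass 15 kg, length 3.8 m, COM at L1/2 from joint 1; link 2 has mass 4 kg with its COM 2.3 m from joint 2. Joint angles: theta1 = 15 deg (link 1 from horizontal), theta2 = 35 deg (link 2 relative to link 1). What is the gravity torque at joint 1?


Horizontal distance from joint 1 to link-1 COM:
  x_c1 = (L1/2)*cos(t1) = 1.9 * 0.9659 = 1.8353 m
Horizontal distance from joint 1 to link-2 COM:
  x_c2 = L1*cos(t1) + Lc2*cos(t1+t2)
       = 3.8*0.9659 + 2.3*0.6428 = 5.1489 m
tau1 = m1*g*x_c1 + m2*g*x_c2
     = 15*9.81*1.8353 + 4*9.81*5.1489
     = 270.0584 + 202.044
     = 472.1024 Nm


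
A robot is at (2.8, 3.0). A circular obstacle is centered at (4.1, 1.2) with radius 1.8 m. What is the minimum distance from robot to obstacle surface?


center_dist = sqrt((2.8-4.1)^2 + (3.0-1.2)^2)
= sqrt(1.69 + 3.24)
= 2.2204
min_dist = center_dist - radius = 2.2204 - 1.8 = 0.4204 m


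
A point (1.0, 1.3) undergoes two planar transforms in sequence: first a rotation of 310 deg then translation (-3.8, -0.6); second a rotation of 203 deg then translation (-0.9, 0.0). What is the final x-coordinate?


After transform 1:
x1 = cos(310)*1.0 - sin(310)*1.3 + -3.8 = -2.1614
y1 = sin(310)*1.0 + cos(310)*1.3 + -0.6 = -0.5304
After transform 2:
x2 = cos(203)*-2.1614 - sin(203)*-0.5304 + -0.9
= 0.8823


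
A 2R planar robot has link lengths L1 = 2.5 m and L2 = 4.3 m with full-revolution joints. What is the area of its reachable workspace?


r_max = L1 + L2 = 6.8 m
r_min = |L1 - L2| = 1.8 m
Area = pi*(r_max^2 - r_min^2)
= pi*(46.24 - 3.24)
= pi * 43.0
= 135.0885 m^2


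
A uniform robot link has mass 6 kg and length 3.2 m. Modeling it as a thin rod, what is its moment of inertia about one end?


I = (1/3) * m * L^2
= (1/3) * 6 * 3.2^2
= 0.333333 * 6 * 10.24
= 20.48 kg*m^2


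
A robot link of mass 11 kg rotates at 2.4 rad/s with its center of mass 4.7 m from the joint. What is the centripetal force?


F = m * omega^2 * r
= 11 * 2.4^2 * 4.7
= 11 * 5.76 * 4.7
= 297.792 N


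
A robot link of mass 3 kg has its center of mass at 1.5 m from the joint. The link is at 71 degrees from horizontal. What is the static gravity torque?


tau = m*g*L*cos(angle)
= 3 * 9.81 * 1.5 * cos(71 deg)
= 3 * 9.81 * 1.5 * 0.3256
= 14.3722 Nm


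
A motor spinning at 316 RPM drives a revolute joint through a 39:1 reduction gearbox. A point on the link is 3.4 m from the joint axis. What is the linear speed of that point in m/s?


omega_motor = 316 * 2*pi/60 = 33.0914 rad/s
omega_joint = omega_motor / 39 = 0.8485 rad/s
v = omega_joint * r = 0.8485 * 3.4
= 2.8849 m/s


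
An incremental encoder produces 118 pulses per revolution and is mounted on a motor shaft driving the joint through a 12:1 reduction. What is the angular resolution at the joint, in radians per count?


counts per rev = 118
effective counts at joint = 118 * 12 = 1416
resolution = 2*pi / 1416
= 0.0044 rad/count


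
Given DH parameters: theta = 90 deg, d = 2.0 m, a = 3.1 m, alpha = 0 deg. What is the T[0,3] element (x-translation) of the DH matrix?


T[0,3] = a * cos(theta)
= 3.1 * cos(90 deg)
= 3.1 * 0.0
= 0.0


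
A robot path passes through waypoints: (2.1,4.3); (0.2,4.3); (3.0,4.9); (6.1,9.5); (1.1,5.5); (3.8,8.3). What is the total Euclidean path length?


Segment lengths:
  seg1 = sqrt((-1.9)^2 + (0.0)^2) = 1.9
  seg2 = sqrt((2.8)^2 + (0.6)^2) = 2.8636
  seg3 = sqrt((3.1)^2 + (4.6)^2) = 5.5471
  seg4 = sqrt((-5.0)^2 + (-4.0)^2) = 6.4031
  seg5 = sqrt((2.7)^2 + (2.8)^2) = 3.8897
Total = 20.6035


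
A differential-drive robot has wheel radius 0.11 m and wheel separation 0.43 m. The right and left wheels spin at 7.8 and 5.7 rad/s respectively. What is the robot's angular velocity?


vR = r*wR = 0.11*7.8 = 0.858 m/s
vL = r*wL = 0.11*5.7 = 0.627 m/s
v = (vR+vL)/2 = 0.7425 m/s
omega = (vR-vL)/L = 0.5372 rad/s
angular velocity = 0.5372 rad/s


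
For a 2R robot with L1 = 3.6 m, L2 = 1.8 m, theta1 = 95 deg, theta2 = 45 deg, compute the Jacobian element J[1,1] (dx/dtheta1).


J[1,1] = -L1*sin(t1) - L2*sin(t1+t2)
= -3.6*sin(95) - 1.8*sin(140)
= -4.7433


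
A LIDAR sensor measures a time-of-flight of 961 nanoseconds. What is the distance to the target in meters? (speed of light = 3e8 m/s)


tof = 961 ns = 9.61e-07 s
dist = c * tof / 2
= 3e8 * 9.61e-07 / 2
= 144.15 m


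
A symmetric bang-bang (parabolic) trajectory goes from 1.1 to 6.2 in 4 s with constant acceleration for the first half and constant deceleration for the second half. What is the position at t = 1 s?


Symmetric rest-to-rest: each phase covers (pf-p0)/2 in time T/2. 0.5*a*(T/2)^2 = (pf-p0)/2 => a = 4*(pf-p0)/T^2
a = 4*(6.2-1.1)/4^2 = 1.275
t = 1 is in the acceleration phase (t <= T/2).
p = p0 + 0.5*a*t^2 = 1.1 + 0.5*1.275*1^2
= 1.7375


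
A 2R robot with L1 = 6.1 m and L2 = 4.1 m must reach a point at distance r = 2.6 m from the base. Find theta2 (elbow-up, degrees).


cos(theta2) = (r^2 - L1^2 - L2^2) / (2*L1*L2)
cos(theta2) = (6.76 - 37.21 - 16.81) / 50.02
cos(theta2) = -0.944822
theta2 = 160.8778 degrees


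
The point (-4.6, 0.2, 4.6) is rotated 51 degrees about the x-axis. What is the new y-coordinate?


Rotation about x-axis: y' = y*cos(theta) - z*sin(theta)
= 0.2 * 0.6293 - 4.6 * 0.7771
= -3.449


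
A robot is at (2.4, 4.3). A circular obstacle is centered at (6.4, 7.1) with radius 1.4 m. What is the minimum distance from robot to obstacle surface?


center_dist = sqrt((2.4-6.4)^2 + (4.3-7.1)^2)
= sqrt(16.0 + 7.84)
= 4.8826
min_dist = center_dist - radius = 4.8826 - 1.4 = 3.4826 m


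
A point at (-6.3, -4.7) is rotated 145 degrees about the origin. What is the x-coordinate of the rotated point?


x' = x*cos(theta) - y*sin(theta)
cos(145 deg) = -0.8192, sin(145 deg) = 0.5736
x' = -6.3 * -0.8192 - -4.7 * 0.5736
= 5.1607 - -2.6958
= 7.8565


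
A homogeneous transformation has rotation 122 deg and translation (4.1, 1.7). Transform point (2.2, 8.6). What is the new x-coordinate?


x' = cos(theta)*px - sin(theta)*py + tx
= -0.5299*2.2 - 0.848*8.6 + 4.1
= -4.359


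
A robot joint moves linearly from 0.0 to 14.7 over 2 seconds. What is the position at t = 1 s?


s = t/T = 1/2 = 0.5
p(t) = p0 + (pf-p0)*s
= 0.0 + (14.7 - 0.0) * 0.5
= 7.35


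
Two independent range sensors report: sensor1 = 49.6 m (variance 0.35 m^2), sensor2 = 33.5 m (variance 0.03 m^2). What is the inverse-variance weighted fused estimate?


w1 = (1/var1) / (1/var1 + 1/var2)
   = 2.8571 / (2.8571 + 33.3333) = 0.0789
w2 = 1 - w1 = 0.9211
fused = w1*s1 + w2*s2 = 3.9158 + 30.8553
= 34.7711 m


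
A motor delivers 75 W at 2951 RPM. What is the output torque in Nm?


omega = 2951 * 2*pi/60 = 309.028 rad/s
tau = P / omega = 75 / 309.028
= 0.2427 Nm


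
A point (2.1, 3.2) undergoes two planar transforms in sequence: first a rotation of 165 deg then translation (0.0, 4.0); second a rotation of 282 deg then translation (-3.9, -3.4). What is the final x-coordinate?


After transform 1:
x1 = cos(165)*2.1 - sin(165)*3.2 + 0.0 = -2.8567
y1 = sin(165)*2.1 + cos(165)*3.2 + 4.0 = 1.4526
After transform 2:
x2 = cos(282)*-2.8567 - sin(282)*1.4526 + -3.9
= -3.0731
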